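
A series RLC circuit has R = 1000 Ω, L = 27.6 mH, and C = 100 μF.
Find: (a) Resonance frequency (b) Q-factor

Step 1 — Resonance condition Im(Z)=0 gives ω₀ = 1/√(LC).
Step 2 — ω₀ = 1/√(0.0276·0.0001) = 601.9 rad/s.
Step 3 — f₀ = ω₀/(2π) = 95.8 Hz.
Step 4 — Series Q: Q = ω₀L/R = 601.9·0.0276/1000 = 0.01661.

(a) f₀ = 95.8 Hz  (b) Q = 0.01661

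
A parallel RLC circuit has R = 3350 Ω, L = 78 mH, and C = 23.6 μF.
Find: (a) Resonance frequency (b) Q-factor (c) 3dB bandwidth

Step 1 — Resonance: ω₀ = 1/√(LC) = 1/√(0.078·2.36e-05) = 737 rad/s.
Step 2 — f₀ = ω₀/(2π) = 117.3 Hz.
Step 3 — Parallel Q: Q = R/(ω₀L) = 3350/(737·0.078) = 58.27.
Step 4 — Bandwidth: Δω = ω₀/Q = 12.65 rad/s; BW = Δω/(2π) = 2.013 Hz.

(a) f₀ = 117.3 Hz  (b) Q = 58.27  (c) BW = 2.013 Hz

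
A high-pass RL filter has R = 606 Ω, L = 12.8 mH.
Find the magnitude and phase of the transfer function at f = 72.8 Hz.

Step 1 — Angular frequency: ω = 2π·72.8 = 457.4 rad/s.
Step 2 — Transfer function: H(jω) = jωL/(R + jωL).
Step 3 — Numerator jωL = j·5.855; denominator R + jωL = 606 + j5.855.
Step 4 — H = 9.334e-05 + j0.009661.
Step 5 — Magnitude: |H| = 0.009661 (-40.3 dB); phase: φ = 89.4°.

|H| = 0.009661 (-40.3 dB), φ = 89.4°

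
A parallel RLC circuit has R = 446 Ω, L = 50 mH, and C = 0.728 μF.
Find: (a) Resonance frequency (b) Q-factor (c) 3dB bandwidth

Step 1 — Resonance: ω₀ = 1/√(LC) = 1/√(0.05·7.28e-07) = 5241 rad/s.
Step 2 — f₀ = ω₀/(2π) = 834.2 Hz.
Step 3 — Parallel Q: Q = R/(ω₀L) = 446/(5241·0.05) = 1.702.
Step 4 — Bandwidth: Δω = ω₀/Q = 3080 rad/s; BW = Δω/(2π) = 490.2 Hz.

(a) f₀ = 834.2 Hz  (b) Q = 1.702  (c) BW = 490.2 Hz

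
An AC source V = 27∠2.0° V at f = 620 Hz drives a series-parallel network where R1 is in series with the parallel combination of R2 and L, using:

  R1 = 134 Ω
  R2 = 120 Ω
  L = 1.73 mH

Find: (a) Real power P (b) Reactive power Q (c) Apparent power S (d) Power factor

Step 1 — Angular frequency: ω = 2π·f = 2π·620 = 3896 rad/s.
Step 2 — Component impedances:
  R1: Z = R = 134 Ω
  R2: Z = R = 120 Ω
  L: Z = jωL = j·3896·0.00173 = 0 + j6.739 Ω
Step 3 — Parallel branch: R2 || L = 1/(1/R2 + 1/L) = 0.3773 + j6.718 Ω.
Step 4 — Series with R1: Z_total = R1 + (R2 || L) = 134.4 + j6.718 Ω = 134.5∠2.9° Ω.
Step 5 — Source phasor: V = 27∠2.0° V = 26.98 + j0.9423 V.
Step 6 — Current: I = V / Z = 0.2007 - j0.003019 A = 0.2007∠-0.9° A.
Step 7 — Complex power: S = V·I* = 5.411 + j0.2705 VA.
Step 8 — Real power: P = Re(S) = 5.411 W.
Step 9 — Reactive power: Q = Im(S) = 0.2705 VAR.
Step 10 — Apparent power: |S| = 5.418 VA.
Step 11 — Power factor: PF = P/|S| = 0.9988 (lagging).

(a) P = 5.411 W  (b) Q = 0.2705 VAR  (c) S = 5.418 VA  (d) PF = 0.9988 (lagging)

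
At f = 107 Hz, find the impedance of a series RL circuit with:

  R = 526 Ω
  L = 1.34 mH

Step 1 — Angular frequency: ω = 2π·f = 2π·107 = 672.3 rad/s.
Step 2 — Component impedances:
  R: Z = R = 526 Ω
  L: Z = jωL = j·672.3·0.00134 = 0 + j0.9009 Ω
Step 3 — Series combination: Z_total = R + L = 526 + j0.9009 Ω = 526∠0.1° Ω.

Z = 526 + j0.9009 Ω = 526∠0.1° Ω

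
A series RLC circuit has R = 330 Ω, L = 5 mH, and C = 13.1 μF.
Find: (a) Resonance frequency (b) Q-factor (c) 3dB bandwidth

Step 1 — Resonance condition Im(Z)=0 gives ω₀ = 1/√(LC).
Step 2 — ω₀ = 1/√(0.005·1.31e-05) = 3907 rad/s.
Step 3 — f₀ = ω₀/(2π) = 621.9 Hz.
Step 4 — Series Q: Q = ω₀L/R = 3907·0.005/330 = 0.0592.
Step 5 — 3dB bandwidth: Δω = ω₀/Q = 6.6e+04 rad/s; BW = Δω/(2π) = 1.05e+04 Hz.

(a) f₀ = 621.9 Hz  (b) Q = 0.0592  (c) BW = 1.05e+04 Hz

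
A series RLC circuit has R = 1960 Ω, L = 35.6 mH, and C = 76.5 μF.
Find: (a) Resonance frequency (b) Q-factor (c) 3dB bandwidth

Step 1 — Resonance: ω₀ = 1/√(LC) = 1/√(0.0356·7.65e-05) = 606 rad/s.
Step 2 — f₀ = ω₀/(2π) = 96.44 Hz.
Step 3 — Series Q: Q = ω₀L/R = 606·0.0356/1960 = 0.01101.
Step 4 — Bandwidth: Δω = ω₀/Q = 5.506e+04 rad/s; BW = Δω/(2π) = 8762 Hz.

(a) f₀ = 96.44 Hz  (b) Q = 0.01101  (c) BW = 8762 Hz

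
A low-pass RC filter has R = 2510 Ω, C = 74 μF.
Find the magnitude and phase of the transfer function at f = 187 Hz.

Step 1 — Angular frequency: ω = 2π·187 = 1175 rad/s.
Step 2 — Transfer function: H(jω) = 1/(1 + jωRC).
Step 3 — Denominator: 1 + jωRC = 1 + j·1175·2510·7.4e-05 = 1 + j218.2.
Step 4 — H = 2.1e-05 - j0.004582.
Step 5 — Magnitude: |H| = 0.004582 (-46.8 dB); phase: φ = -89.7°.

|H| = 0.004582 (-46.8 dB), φ = -89.7°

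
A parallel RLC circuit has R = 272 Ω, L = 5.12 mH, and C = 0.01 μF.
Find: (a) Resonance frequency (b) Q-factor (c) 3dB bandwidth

Step 1 — Resonance: ω₀ = 1/√(LC) = 1/√(0.00512·1e-08) = 1.398e+05 rad/s.
Step 2 — f₀ = ω₀/(2π) = 2.224e+04 Hz.
Step 3 — Parallel Q: Q = R/(ω₀L) = 272/(1.398e+05·0.00512) = 0.3801.
Step 4 — Bandwidth: Δω = ω₀/Q = 3.676e+05 rad/s; BW = Δω/(2π) = 5.851e+04 Hz.

(a) f₀ = 2.224e+04 Hz  (b) Q = 0.3801  (c) BW = 5.851e+04 Hz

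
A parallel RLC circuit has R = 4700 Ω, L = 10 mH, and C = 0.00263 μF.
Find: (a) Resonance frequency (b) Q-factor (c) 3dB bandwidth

Step 1 — Resonance: ω₀ = 1/√(LC) = 1/√(0.01·2.63e-09) = 1.95e+05 rad/s.
Step 2 — f₀ = ω₀/(2π) = 3.103e+04 Hz.
Step 3 — Parallel Q: Q = R/(ω₀L) = 4700/(1.95e+05·0.01) = 2.41.
Step 4 — Bandwidth: Δω = ω₀/Q = 8.09e+04 rad/s; BW = Δω/(2π) = 1.288e+04 Hz.

(a) f₀ = 3.103e+04 Hz  (b) Q = 2.41  (c) BW = 1.288e+04 Hz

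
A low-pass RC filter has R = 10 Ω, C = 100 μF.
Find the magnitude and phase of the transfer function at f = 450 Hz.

Step 1 — Angular frequency: ω = 2π·450 = 2827 rad/s.
Step 2 — Transfer function: H(jω) = 1/(1 + jωRC).
Step 3 — Denominator: 1 + jωRC = 1 + j·2827·10·0.0001 = 1 + j2.827.
Step 4 — H = 0.1112 - j0.3144.
Step 5 — Magnitude: |H| = 0.3334 (-9.5 dB); phase: φ = -70.5°.

|H| = 0.3334 (-9.5 dB), φ = -70.5°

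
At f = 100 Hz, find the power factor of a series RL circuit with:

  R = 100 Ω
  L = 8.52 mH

Step 1 — Angular frequency: ω = 2π·f = 2π·100 = 628.3 rad/s.
Step 2 — Component impedances:
  R: Z = R = 100 Ω
  L: Z = jωL = j·628.3·0.00852 = 0 + j5.353 Ω
Step 3 — Series combination: Z_total = R + L = 100 + j5.353 Ω = 100.1∠3.1° Ω.
Step 4 — Power factor: PF = cos(φ) = Re(Z)/|Z| = 100/100.14 = 0.9986.
Step 5 — Type: Im(Z) = 5.353 ⇒ lagging (phase φ = 3.1°).

PF = 0.9986 (lagging, φ = 3.1°)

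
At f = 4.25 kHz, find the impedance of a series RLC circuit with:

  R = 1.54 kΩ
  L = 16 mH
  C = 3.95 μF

Step 1 — Angular frequency: ω = 2π·f = 2π·4250 = 2.67e+04 rad/s.
Step 2 — Component impedances:
  R: Z = R = 1540 Ω
  L: Z = jωL = j·2.67e+04·0.016 = 0 + j427.3 Ω
  C: Z = 1/(jωC) = -j/(ω·C) = 0 - j9.481 Ω
Step 3 — Series combination: Z_total = R + L + C = 1540 + j417.8 Ω = 1596∠15.2° Ω.

Z = 1540 + j417.8 Ω = 1596∠15.2° Ω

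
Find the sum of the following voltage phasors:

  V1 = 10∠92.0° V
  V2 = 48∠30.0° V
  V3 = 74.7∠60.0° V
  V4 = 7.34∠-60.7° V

Step 1 — Convert each phasor to rectangular form:
  V1 = 10·(cos(92.0°) + j·sin(92.0°)) = -0.349 + j9.994 V
  V2 = 48·(cos(30.0°) + j·sin(30.0°)) = 41.57 + j24 V
  V3 = 74.7·(cos(60.0°) + j·sin(60.0°)) = 37.35 + j64.69 V
  V4 = 7.34·(cos(-60.7°) + j·sin(-60.7°)) = 3.592 - j6.401 V
Step 2 — Sum components: V_total = 82.16 + j92.29 V.
Step 3 — Convert to polar: |V_total| = 123.6 V, ∠V_total = 48.3°.

V_total = 123.6∠48.3° V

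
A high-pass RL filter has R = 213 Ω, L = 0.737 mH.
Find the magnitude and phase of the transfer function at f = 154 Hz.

Step 1 — Angular frequency: ω = 2π·154 = 967.6 rad/s.
Step 2 — Transfer function: H(jω) = jωL/(R + jωL).
Step 3 — Numerator jωL = j·0.7131; denominator R + jωL = 213 + j0.7131.
Step 4 — H = 1.121e-05 + j0.003348.
Step 5 — Magnitude: |H| = 0.003348 (-49.5 dB); phase: φ = 89.8°.

|H| = 0.003348 (-49.5 dB), φ = 89.8°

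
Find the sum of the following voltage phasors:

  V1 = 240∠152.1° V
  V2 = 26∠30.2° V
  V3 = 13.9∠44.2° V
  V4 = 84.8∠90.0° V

Step 1 — Convert each phasor to rectangular form:
  V1 = 240·(cos(152.1°) + j·sin(152.1°)) = -212.1 + j112.3 V
  V2 = 26·(cos(30.2°) + j·sin(30.2°)) = 22.47 + j13.08 V
  V3 = 13.9·(cos(44.2°) + j·sin(44.2°)) = 9.965 + j9.691 V
  V4 = 84.8·(cos(90.0°) + j·sin(90.0°)) = 0 + j84.8 V
Step 2 — Sum components: V_total = -179.7 + j219.9 V.
Step 3 — Convert to polar: |V_total| = 283.9 V, ∠V_total = 129.3°.

V_total = 283.9∠129.3° V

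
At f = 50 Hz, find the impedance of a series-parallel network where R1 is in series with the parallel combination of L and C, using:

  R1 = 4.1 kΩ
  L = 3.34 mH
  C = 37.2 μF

Step 1 — Angular frequency: ω = 2π·f = 2π·50 = 314.2 rad/s.
Step 2 — Component impedances:
  R1: Z = R = 4100 Ω
  L: Z = jωL = j·314.2·0.00334 = 0 + j1.049 Ω
  C: Z = 1/(jωC) = -j/(ω·C) = 0 - j85.57 Ω
Step 3 — Parallel branch: L || C = 1/(1/L + 1/C) = 0 + j1.062 Ω.
Step 4 — Series with R1: Z_total = R1 + (L || C) = 4100 + j1.062 Ω = 4100∠0.0° Ω.

Z = 4100 + j1.062 Ω = 4100∠0.0° Ω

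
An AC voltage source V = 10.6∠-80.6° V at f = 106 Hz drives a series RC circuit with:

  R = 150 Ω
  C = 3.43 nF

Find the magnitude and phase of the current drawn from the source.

Step 1 — Angular frequency: ω = 2π·f = 2π·106 = 666 rad/s.
Step 2 — Component impedances:
  R: Z = R = 150 Ω
  C: Z = 1/(jωC) = -j/(ω·C) = 0 - j4.377e+05 Ω
Step 3 — Series combination: Z_total = R + C = 150 - j4.377e+05 Ω = 4.377e+05∠-90.0° Ω.
Step 4 — Source phasor: V = 10.6∠-80.6° V = 1.731 - j10.46 V.
Step 5 — Ohm's law: I = V / Z_total = (1.731 - j10.46) / (150 - j4.377e+05) = 2.389e-05 + j3.947e-06 A.
Step 6 — Convert to polar: |I| = 2.422e-05 A, ∠I = 9.4°.

I = 2.422e-05∠9.4° A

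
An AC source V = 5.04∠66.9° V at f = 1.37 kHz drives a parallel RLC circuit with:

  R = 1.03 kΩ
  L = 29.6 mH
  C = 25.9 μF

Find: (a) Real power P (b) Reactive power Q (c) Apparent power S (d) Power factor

Step 1 — Angular frequency: ω = 2π·f = 2π·1370 = 8608 rad/s.
Step 2 — Component impedances:
  R: Z = R = 1030 Ω
  L: Z = jωL = j·8608·0.0296 = 0 + j254.8 Ω
  C: Z = 1/(jωC) = -j/(ω·C) = 0 - j4.485 Ω
Step 3 — Parallel combination: 1/Z_total = 1/R + 1/L + 1/C; Z_total = 0.02024 - j4.566 Ω = 4.566∠-89.7° Ω.
Step 4 — Source phasor: V = 5.04∠66.9° V = 1.977 + j4.636 V.
Step 5 — Current: I = V / Z = -1.013 + j0.4376 A = 1.104∠156.6° A.
Step 6 — Complex power: S = V·I* = 0.02466 - j5.563 VA.
Step 7 — Real power: P = Re(S) = 0.02466 W.
Step 8 — Reactive power: Q = Im(S) = -5.563 VAR.
Step 9 — Apparent power: |S| = 5.564 VA.
Step 10 — Power factor: PF = P/|S| = 0.004433 (leading).

(a) P = 0.02466 W  (b) Q = -5.563 VAR  (c) S = 5.564 VA  (d) PF = 0.004433 (leading)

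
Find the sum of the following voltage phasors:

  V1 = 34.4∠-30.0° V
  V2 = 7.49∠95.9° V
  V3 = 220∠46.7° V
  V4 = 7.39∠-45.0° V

Step 1 — Convert each phasor to rectangular form:
  V1 = 34.4·(cos(-30.0°) + j·sin(-30.0°)) = 29.79 - j17.2 V
  V2 = 7.49·(cos(95.9°) + j·sin(95.9°)) = -0.7699 + j7.45 V
  V3 = 220·(cos(46.7°) + j·sin(46.7°)) = 150.9 + j160.1 V
  V4 = 7.39·(cos(-45.0°) + j·sin(-45.0°)) = 5.226 - j5.226 V
Step 2 — Sum components: V_total = 185.1 + j145.1 V.
Step 3 — Convert to polar: |V_total| = 235.2 V, ∠V_total = 38.1°.

V_total = 235.2∠38.1° V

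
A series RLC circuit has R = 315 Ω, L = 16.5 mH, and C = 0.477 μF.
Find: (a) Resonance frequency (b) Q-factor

Step 1 — Resonance condition Im(Z)=0 gives ω₀ = 1/√(LC).
Step 2 — ω₀ = 1/√(0.0165·4.77e-07) = 1.127e+04 rad/s.
Step 3 — f₀ = ω₀/(2π) = 1794 Hz.
Step 4 — Series Q: Q = ω₀L/R = 1.127e+04·0.0165/315 = 0.5904.

(a) f₀ = 1794 Hz  (b) Q = 0.5904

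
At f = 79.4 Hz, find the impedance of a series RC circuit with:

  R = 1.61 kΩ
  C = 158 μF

Step 1 — Angular frequency: ω = 2π·f = 2π·79.4 = 498.9 rad/s.
Step 2 — Component impedances:
  R: Z = R = 1610 Ω
  C: Z = 1/(jωC) = -j/(ω·C) = 0 - j12.69 Ω
Step 3 — Series combination: Z_total = R + C = 1610 - j12.69 Ω = 1610∠-0.5° Ω.

Z = 1610 - j12.69 Ω = 1610∠-0.5° Ω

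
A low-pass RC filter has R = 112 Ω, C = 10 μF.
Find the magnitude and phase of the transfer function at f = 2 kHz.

Step 1 — Angular frequency: ω = 2π·2000 = 1.257e+04 rad/s.
Step 2 — Transfer function: H(jω) = 1/(1 + jωRC).
Step 3 — Denominator: 1 + jωRC = 1 + j·1.257e+04·112·1e-05 = 1 + j14.07.
Step 4 — H = 0.005023 - j0.07069.
Step 5 — Magnitude: |H| = 0.07087 (-23.0 dB); phase: φ = -85.9°.

|H| = 0.07087 (-23.0 dB), φ = -85.9°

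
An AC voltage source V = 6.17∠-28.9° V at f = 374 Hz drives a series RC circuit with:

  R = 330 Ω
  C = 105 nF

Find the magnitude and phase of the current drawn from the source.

Step 1 — Angular frequency: ω = 2π·f = 2π·374 = 2350 rad/s.
Step 2 — Component impedances:
  R: Z = R = 330 Ω
  C: Z = 1/(jωC) = -j/(ω·C) = 0 - j4053 Ω
Step 3 — Series combination: Z_total = R + C = 330 - j4053 Ω = 4066∠-85.3° Ω.
Step 4 — Source phasor: V = 6.17∠-28.9° V = 5.402 - j2.982 V.
Step 5 — Ohm's law: I = V / Z_total = (5.402 - j2.982) / (330 - j4053) = 0.0008387 + j0.001265 A.
Step 6 — Convert to polar: |I| = 0.001517 A, ∠I = 56.4°.

I = 0.001517∠56.4° A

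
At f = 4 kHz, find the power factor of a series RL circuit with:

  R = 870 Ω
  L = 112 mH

Step 1 — Angular frequency: ω = 2π·f = 2π·4000 = 2.513e+04 rad/s.
Step 2 — Component impedances:
  R: Z = R = 870 Ω
  L: Z = jωL = j·2.513e+04·0.112 = 0 + j2815 Ω
Step 3 — Series combination: Z_total = R + L = 870 + j2815 Ω = 2946∠72.8° Ω.
Step 4 — Power factor: PF = cos(φ) = Re(Z)/|Z| = 870/2946 = 0.2953.
Step 5 — Type: Im(Z) = 2815 ⇒ lagging (phase φ = 72.8°).

PF = 0.2953 (lagging, φ = 72.8°)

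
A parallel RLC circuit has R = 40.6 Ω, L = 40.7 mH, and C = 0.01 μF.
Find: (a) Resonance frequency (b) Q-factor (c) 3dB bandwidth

Step 1 — Resonance: ω₀ = 1/√(LC) = 1/√(0.0407·1e-08) = 4.957e+04 rad/s.
Step 2 — f₀ = ω₀/(2π) = 7889 Hz.
Step 3 — Parallel Q: Q = R/(ω₀L) = 40.6/(4.957e+04·0.0407) = 0.02012.
Step 4 — Bandwidth: Δω = ω₀/Q = 2.463e+06 rad/s; BW = Δω/(2π) = 3.92e+05 Hz.

(a) f₀ = 7889 Hz  (b) Q = 0.02012  (c) BW = 3.92e+05 Hz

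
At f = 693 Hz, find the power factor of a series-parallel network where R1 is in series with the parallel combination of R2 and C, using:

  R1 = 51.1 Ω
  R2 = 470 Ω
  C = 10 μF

Step 1 — Angular frequency: ω = 2π·f = 2π·693 = 4354 rad/s.
Step 2 — Component impedances:
  R1: Z = R = 51.1 Ω
  R2: Z = R = 470 Ω
  C: Z = 1/(jωC) = -j/(ω·C) = 0 - j22.97 Ω
Step 3 — Parallel branch: R2 || C = 1/(1/R2 + 1/C) = 1.12 - j22.91 Ω.
Step 4 — Series with R1: Z_total = R1 + (R2 || C) = 52.22 - j22.91 Ω = 57.02∠-23.7° Ω.
Step 5 — Power factor: PF = cos(φ) = Re(Z)/|Z| = 52.22/57.025 = 0.9157.
Step 6 — Type: Im(Z) = -22.91 ⇒ leading (phase φ = -23.7°).

PF = 0.9157 (leading, φ = -23.7°)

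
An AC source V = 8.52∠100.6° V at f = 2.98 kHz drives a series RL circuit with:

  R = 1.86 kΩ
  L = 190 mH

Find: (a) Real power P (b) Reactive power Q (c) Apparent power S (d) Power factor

Step 1 — Angular frequency: ω = 2π·f = 2π·2980 = 1.872e+04 rad/s.
Step 2 — Component impedances:
  R: Z = R = 1860 Ω
  L: Z = jωL = j·1.872e+04·0.19 = 0 + j3558 Ω
Step 3 — Series combination: Z_total = R + L = 1860 + j3558 Ω = 4014∠62.4° Ω.
Step 4 — Source phasor: V = 8.52∠100.6° V = -1.567 + j8.375 V.
Step 5 — Current: I = V / Z = 0.001668 + j0.001313 A = 0.002122∠38.2° A.
Step 6 — Complex power: S = V·I* = 0.008378 + j0.01602 VA.
Step 7 — Real power: P = Re(S) = 0.008378 W.
Step 8 — Reactive power: Q = Im(S) = 0.01602 VAR.
Step 9 — Apparent power: |S| = 0.01808 VA.
Step 10 — Power factor: PF = P/|S| = 0.4633 (lagging).

(a) P = 0.008378 W  (b) Q = 0.01602 VAR  (c) S = 0.01808 VA  (d) PF = 0.4633 (lagging)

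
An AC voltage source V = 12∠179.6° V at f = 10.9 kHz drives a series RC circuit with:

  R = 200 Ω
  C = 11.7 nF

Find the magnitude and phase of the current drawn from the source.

Step 1 — Angular frequency: ω = 2π·f = 2π·1.09e+04 = 6.849e+04 rad/s.
Step 2 — Component impedances:
  R: Z = R = 200 Ω
  C: Z = 1/(jωC) = -j/(ω·C) = 0 - j1248 Ω
Step 3 — Series combination: Z_total = R + C = 200 - j1248 Ω = 1264∠-80.9° Ω.
Step 4 — Source phasor: V = 12∠179.6° V = -12 + j0.08378 V.
Step 5 — Ohm's law: I = V / Z_total = (-12 + j0.08378) / (200 - j1248) = -0.001568 - j0.009364 A.
Step 6 — Convert to polar: |I| = 0.009494 A, ∠I = -99.5°.

I = 0.009494∠-99.5° A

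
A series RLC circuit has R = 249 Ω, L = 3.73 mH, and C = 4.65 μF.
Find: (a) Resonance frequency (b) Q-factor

Step 1 — Resonance condition Im(Z)=0 gives ω₀ = 1/√(LC).
Step 2 — ω₀ = 1/√(0.00373·4.65e-06) = 7593 rad/s.
Step 3 — f₀ = ω₀/(2π) = 1208 Hz.
Step 4 — Series Q: Q = ω₀L/R = 7593·0.00373/249 = 0.1137.

(a) f₀ = 1208 Hz  (b) Q = 0.1137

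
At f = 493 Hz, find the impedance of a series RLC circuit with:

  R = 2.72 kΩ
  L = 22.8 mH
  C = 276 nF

Step 1 — Angular frequency: ω = 2π·f = 2π·493 = 3098 rad/s.
Step 2 — Component impedances:
  R: Z = R = 2720 Ω
  L: Z = jωL = j·3098·0.0228 = 0 + j70.63 Ω
  C: Z = 1/(jωC) = -j/(ω·C) = 0 - j1170 Ω
Step 3 — Series combination: Z_total = R + L + C = 2720 - j1099 Ω = 2934∠-22.0° Ω.

Z = 2720 - j1099 Ω = 2934∠-22.0° Ω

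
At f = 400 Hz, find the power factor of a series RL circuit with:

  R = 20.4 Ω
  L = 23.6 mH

Step 1 — Angular frequency: ω = 2π·f = 2π·400 = 2513 rad/s.
Step 2 — Component impedances:
  R: Z = R = 20.4 Ω
  L: Z = jωL = j·2513·0.0236 = 0 + j59.31 Ω
Step 3 — Series combination: Z_total = R + L = 20.4 + j59.31 Ω = 62.72∠71.0° Ω.
Step 4 — Power factor: PF = cos(φ) = Re(Z)/|Z| = 20.4/62.723 = 0.3252.
Step 5 — Type: Im(Z) = 59.31 ⇒ lagging (phase φ = 71.0°).

PF = 0.3252 (lagging, φ = 71.0°)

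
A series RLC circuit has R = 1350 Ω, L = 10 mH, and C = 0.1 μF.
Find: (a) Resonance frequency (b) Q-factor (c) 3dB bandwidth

Step 1 — Resonance condition Im(Z)=0 gives ω₀ = 1/√(LC).
Step 2 — ω₀ = 1/√(0.01·1e-07) = 3.162e+04 rad/s.
Step 3 — f₀ = ω₀/(2π) = 5033 Hz.
Step 4 — Series Q: Q = ω₀L/R = 3.162e+04·0.01/1350 = 0.2342.
Step 5 — 3dB bandwidth: Δω = ω₀/Q = 1.35e+05 rad/s; BW = Δω/(2π) = 2.149e+04 Hz.

(a) f₀ = 5033 Hz  (b) Q = 0.2342  (c) BW = 2.149e+04 Hz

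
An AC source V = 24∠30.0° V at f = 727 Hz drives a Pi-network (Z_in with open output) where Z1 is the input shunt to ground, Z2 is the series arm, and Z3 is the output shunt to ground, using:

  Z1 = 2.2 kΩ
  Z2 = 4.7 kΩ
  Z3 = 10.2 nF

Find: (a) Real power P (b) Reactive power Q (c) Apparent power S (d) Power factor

Step 1 — Angular frequency: ω = 2π·f = 2π·727 = 4568 rad/s.
Step 2 — Component impedances:
  Z1: Z = R = 2200 Ω
  Z2: Z = R = 4700 Ω
  Z3: Z = 1/(jωC) = -j/(ω·C) = 0 - j2.146e+04 Ω
Step 3 — With open output, the series arm Z2 and the output shunt Z3 appear in series to ground: Z2 + Z3 = 4700 - j2.146e+04 Ω.
Step 4 — Parallel with input shunt Z1: Z_in = Z1 || (Z2 + Z3) = 2134 - j204.4 Ω = 2144∠-5.5° Ω.
Step 5 — Source phasor: V = 24∠30.0° V = 20.78 + j12 V.
Step 6 — Current: I = V / Z = 0.009116 + j0.006495 A = 0.01119∠35.5° A.
Step 7 — Complex power: S = V·I* = 0.2674 - j0.02561 VA.
Step 8 — Real power: P = Re(S) = 0.2674 W.
Step 9 — Reactive power: Q = Im(S) = -0.02561 VAR.
Step 10 — Apparent power: |S| = 0.2686 VA.
Step 11 — Power factor: PF = P/|S| = 0.9954 (leading).

(a) P = 0.2674 W  (b) Q = -0.02561 VAR  (c) S = 0.2686 VA  (d) PF = 0.9954 (leading)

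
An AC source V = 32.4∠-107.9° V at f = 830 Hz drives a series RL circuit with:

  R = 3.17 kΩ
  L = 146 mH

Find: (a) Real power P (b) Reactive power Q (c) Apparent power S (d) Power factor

Step 1 — Angular frequency: ω = 2π·f = 2π·830 = 5215 rad/s.
Step 2 — Component impedances:
  R: Z = R = 3170 Ω
  L: Z = jωL = j·5215·0.146 = 0 + j761.4 Ω
Step 3 — Series combination: Z_total = R + L = 3170 + j761.4 Ω = 3260∠13.5° Ω.
Step 4 — Source phasor: V = 32.4∠-107.9° V = -9.958 - j30.83 V.
Step 5 — Current: I = V / Z = -0.005179 - j0.008482 A = 0.009938∠-121.4° A.
Step 6 — Complex power: S = V·I* = 0.3131 + j0.0752 VA.
Step 7 — Real power: P = Re(S) = 0.3131 W.
Step 8 — Reactive power: Q = Im(S) = 0.0752 VAR.
Step 9 — Apparent power: |S| = 0.322 VA.
Step 10 — Power factor: PF = P/|S| = 0.9723 (lagging).

(a) P = 0.3131 W  (b) Q = 0.0752 VAR  (c) S = 0.322 VA  (d) PF = 0.9723 (lagging)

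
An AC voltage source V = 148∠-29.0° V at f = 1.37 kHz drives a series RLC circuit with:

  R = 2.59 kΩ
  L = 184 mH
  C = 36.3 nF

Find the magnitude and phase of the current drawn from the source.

Step 1 — Angular frequency: ω = 2π·f = 2π·1370 = 8608 rad/s.
Step 2 — Component impedances:
  R: Z = R = 2590 Ω
  L: Z = jωL = j·8608·0.184 = 0 + j1584 Ω
  C: Z = 1/(jωC) = -j/(ω·C) = 0 - j3200 Ω
Step 3 — Series combination: Z_total = R + L + C = 2590 - j1616 Ω = 3053∠-32.0° Ω.
Step 4 — Source phasor: V = 148∠-29.0° V = 129.4 - j71.75 V.
Step 5 — Ohm's law: I = V / Z_total = (129.4 - j71.75) / (2590 - j1616) = 0.04841 + j0.002511 A.
Step 6 — Convert to polar: |I| = 0.04848 A, ∠I = 3.0°.

I = 0.04848∠3.0° A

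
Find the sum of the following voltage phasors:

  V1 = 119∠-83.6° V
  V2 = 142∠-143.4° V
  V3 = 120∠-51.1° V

Step 1 — Convert each phasor to rectangular form:
  V1 = 119·(cos(-83.6°) + j·sin(-83.6°)) = 13.26 - j118.3 V
  V2 = 142·(cos(-143.4°) + j·sin(-143.4°)) = -114 - j84.66 V
  V3 = 120·(cos(-51.1°) + j·sin(-51.1°)) = 75.36 - j93.39 V
Step 2 — Sum components: V_total = -25.38 - j296.3 V.
Step 3 — Convert to polar: |V_total| = 297.4 V, ∠V_total = -94.9°.

V_total = 297.4∠-94.9° V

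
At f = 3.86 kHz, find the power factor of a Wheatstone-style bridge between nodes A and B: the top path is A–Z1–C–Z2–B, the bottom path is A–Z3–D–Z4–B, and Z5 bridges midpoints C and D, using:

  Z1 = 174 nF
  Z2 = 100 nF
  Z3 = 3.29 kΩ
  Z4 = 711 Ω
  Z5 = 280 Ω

Step 1 — Angular frequency: ω = 2π·f = 2π·3860 = 2.425e+04 rad/s.
Step 2 — Component impedances:
  Z1: Z = 1/(jωC) = -j/(ω·C) = 0 - j237 Ω
  Z2: Z = 1/(jωC) = -j/(ω·C) = 0 - j412.3 Ω
  Z3: Z = R = 3290 Ω
  Z4: Z = R = 711 Ω
  Z5: Z = R = 280 Ω
Step 3 — Bridge requires nodal analysis (the Z5 bridge couples midpoints C and D, so the two paths cannot be reduced to a simple series/parallel combination). Setting node B to ground and injecting 1 A at node A, the 3-node admittance system at A, C, D solves to V_A = Z_AB = 177.3 - j578.2 Ω = 604.7∠-73.0° Ω.
Step 4 — Power factor: PF = cos(φ) = Re(Z)/|Z| = 177.26/604.72 = 0.2931.
Step 5 — Type: Im(Z) = -578.2 ⇒ leading (phase φ = -73.0°).

PF = 0.2931 (leading, φ = -73.0°)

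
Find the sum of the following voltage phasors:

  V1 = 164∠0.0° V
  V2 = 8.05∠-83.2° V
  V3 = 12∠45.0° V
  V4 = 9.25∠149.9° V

Step 1 — Convert each phasor to rectangular form:
  V1 = 164·(cos(0.0°) + j·sin(0.0°)) = 164 V
  V2 = 8.05·(cos(-83.2°) + j·sin(-83.2°)) = 0.9532 - j7.993 V
  V3 = 12·(cos(45.0°) + j·sin(45.0°)) = 8.485 + j8.485 V
  V4 = 9.25·(cos(149.9°) + j·sin(149.9°)) = -8.003 + j4.639 V
Step 2 — Sum components: V_total = 165.4 + j5.131 V.
Step 3 — Convert to polar: |V_total| = 165.5 V, ∠V_total = 1.8°.

V_total = 165.5∠1.8° V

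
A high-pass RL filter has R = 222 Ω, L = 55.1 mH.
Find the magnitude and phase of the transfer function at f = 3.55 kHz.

Step 1 — Angular frequency: ω = 2π·3550 = 2.231e+04 rad/s.
Step 2 — Transfer function: H(jω) = jωL/(R + jωL).
Step 3 — Numerator jωL = j·1229; denominator R + jωL = 222 + j1229.
Step 4 — H = 0.9684 + j0.1749.
Step 5 — Magnitude: |H| = 0.9841 (-0.1 dB); phase: φ = 10.2°.

|H| = 0.9841 (-0.1 dB), φ = 10.2°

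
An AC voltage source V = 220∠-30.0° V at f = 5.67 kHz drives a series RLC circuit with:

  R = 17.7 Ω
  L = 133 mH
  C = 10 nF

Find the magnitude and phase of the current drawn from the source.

Step 1 — Angular frequency: ω = 2π·f = 2π·5670 = 3.563e+04 rad/s.
Step 2 — Component impedances:
  R: Z = R = 17.7 Ω
  L: Z = jωL = j·3.563e+04·0.133 = 0 + j4738 Ω
  C: Z = 1/(jωC) = -j/(ω·C) = 0 - j2807 Ω
Step 3 — Series combination: Z_total = R + L + C = 17.7 + j1931 Ω = 1931∠89.5° Ω.
Step 4 — Source phasor: V = 220∠-30.0° V = 190.5 - j110 V.
Step 5 — Ohm's law: I = V / Z_total = (190.5 - j110) / (17.7 + j1931) = -0.05605 - j0.09917 A.
Step 6 — Convert to polar: |I| = 0.1139 A, ∠I = -119.5°.

I = 0.1139∠-119.5° A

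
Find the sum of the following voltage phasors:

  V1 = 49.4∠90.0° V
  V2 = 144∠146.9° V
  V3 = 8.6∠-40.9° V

Step 1 — Convert each phasor to rectangular form:
  V1 = 49.4·(cos(90.0°) + j·sin(90.0°)) = 0 + j49.4 V
  V2 = 144·(cos(146.9°) + j·sin(146.9°)) = -120.6 + j78.64 V
  V3 = 8.6·(cos(-40.9°) + j·sin(-40.9°)) = 6.5 - j5.631 V
Step 2 — Sum components: V_total = -114.1 + j122.4 V.
Step 3 — Convert to polar: |V_total| = 167.4 V, ∠V_total = 133.0°.

V_total = 167.4∠133.0° V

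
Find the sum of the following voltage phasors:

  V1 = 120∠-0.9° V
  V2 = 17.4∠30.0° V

Step 1 — Convert each phasor to rectangular form:
  V1 = 120·(cos(-0.9°) + j·sin(-0.9°)) = 120 - j1.885 V
  V2 = 17.4·(cos(30.0°) + j·sin(30.0°)) = 15.07 + j8.7 V
Step 2 — Sum components: V_total = 135.1 + j6.815 V.
Step 3 — Convert to polar: |V_total| = 135.2 V, ∠V_total = 2.9°.

V_total = 135.2∠2.9° V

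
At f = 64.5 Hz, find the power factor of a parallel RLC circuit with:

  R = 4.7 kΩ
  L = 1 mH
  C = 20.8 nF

Step 1 — Angular frequency: ω = 2π·f = 2π·64.5 = 405.3 rad/s.
Step 2 — Component impedances:
  R: Z = R = 4700 Ω
  L: Z = jωL = j·405.3·0.001 = 0 + j0.4053 Ω
  C: Z = 1/(jωC) = -j/(ω·C) = 0 - j1.186e+05 Ω
Step 3 — Parallel combination: 1/Z_total = 1/R + 1/L + 1/C; Z_total = 3.494e-05 + j0.4053 Ω = 0.4053∠90.0° Ω.
Step 4 — Power factor: PF = cos(φ) = Re(Z)/|Z| = 3.4945e-05/0.40527 = 8.623e-05.
Step 5 — Type: Im(Z) = 0.4053 ⇒ lagging (phase φ = 90.0°).

PF = 8.623e-05 (lagging, φ = 90.0°)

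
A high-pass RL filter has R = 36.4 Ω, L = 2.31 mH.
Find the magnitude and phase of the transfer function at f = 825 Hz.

Step 1 — Angular frequency: ω = 2π·825 = 5184 rad/s.
Step 2 — Transfer function: H(jω) = jωL/(R + jωL).
Step 3 — Numerator jωL = j·11.97; denominator R + jωL = 36.4 + j11.97.
Step 4 — H = 0.09765 + j0.2968.
Step 5 — Magnitude: |H| = 0.3125 (-10.1 dB); phase: φ = 71.8°.

|H| = 0.3125 (-10.1 dB), φ = 71.8°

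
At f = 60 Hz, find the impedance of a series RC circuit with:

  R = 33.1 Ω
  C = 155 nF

Step 1 — Angular frequency: ω = 2π·f = 2π·60 = 377 rad/s.
Step 2 — Component impedances:
  R: Z = R = 33.1 Ω
  C: Z = 1/(jωC) = -j/(ω·C) = 0 - j1.711e+04 Ω
Step 3 — Series combination: Z_total = R + C = 33.1 - j1.711e+04 Ω = 1.711e+04∠-89.9° Ω.

Z = 33.1 - j1.711e+04 Ω = 1.711e+04∠-89.9° Ω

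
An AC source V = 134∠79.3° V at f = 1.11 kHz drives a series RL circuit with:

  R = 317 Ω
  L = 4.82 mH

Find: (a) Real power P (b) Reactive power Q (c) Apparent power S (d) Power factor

Step 1 — Angular frequency: ω = 2π·f = 2π·1110 = 6974 rad/s.
Step 2 — Component impedances:
  R: Z = R = 317 Ω
  L: Z = jωL = j·6974·0.00482 = 0 + j33.62 Ω
Step 3 — Series combination: Z_total = R + L = 317 + j33.62 Ω = 318.8∠6.1° Ω.
Step 4 — Source phasor: V = 134∠79.3° V = 24.88 + j131.7 V.
Step 5 — Current: I = V / Z = 0.1212 + j0.4025 A = 0.4204∠73.2° A.
Step 6 — Complex power: S = V·I* = 56.01 + j5.94 VA.
Step 7 — Real power: P = Re(S) = 56.01 W.
Step 8 — Reactive power: Q = Im(S) = 5.94 VAR.
Step 9 — Apparent power: |S| = 56.33 VA.
Step 10 — Power factor: PF = P/|S| = 0.9944 (lagging).

(a) P = 56.01 W  (b) Q = 5.94 VAR  (c) S = 56.33 VA  (d) PF = 0.9944 (lagging)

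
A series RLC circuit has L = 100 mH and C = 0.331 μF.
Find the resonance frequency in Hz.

Step 1 — Resonance condition Im(Z)=0 gives ω₀ = 1/√(LC).
Step 2 — ω₀ = 1/√(0.1·3.31e-07) = 5496 rad/s.
Step 3 — f₀ = ω₀/(2π) = 874.8 Hz.

f₀ = 874.8 Hz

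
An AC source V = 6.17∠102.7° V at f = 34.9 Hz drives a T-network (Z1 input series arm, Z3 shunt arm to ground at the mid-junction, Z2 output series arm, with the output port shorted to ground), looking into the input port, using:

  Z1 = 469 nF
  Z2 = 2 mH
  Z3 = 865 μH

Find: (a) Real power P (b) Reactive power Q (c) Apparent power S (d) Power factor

Step 1 — Angular frequency: ω = 2π·f = 2π·34.9 = 219.3 rad/s.
Step 2 — Component impedances:
  Z1: Z = 1/(jωC) = -j/(ω·C) = 0 - j9723 Ω
  Z2: Z = jωL = j·219.3·0.002 = 0 + j0.4386 Ω
  Z3: Z = jωL = j·219.3·0.000865 = 0 + j0.1897 Ω
Step 3 — With the output port shorted to ground, the output series arm Z2 runs from the junction to ground; the shunt arm Z3 also runs from the junction to ground. They appear in parallel: Z3 || Z2 = 0 + j0.1324 Ω.
Step 4 — Series with input arm Z1: Z_in = Z1 + (Z3 || Z2) = 0 - j9723 Ω = 9723∠-90.0° Ω.
Step 5 — Source phasor: V = 6.17∠102.7° V = -1.356 + j6.019 V.
Step 6 — Current: I = V / Z = -0.000619 - j0.0001395 A = 0.0006346∠-167.3° A.
Step 7 — Complex power: S = V·I* = 0 - j0.003915 VA.
Step 8 — Real power: P = Re(S) = 0 W.
Step 9 — Reactive power: Q = Im(S) = -0.003915 VAR.
Step 10 — Apparent power: |S| = 0.003915 VA.
Step 11 — Power factor: PF = P/|S| = 0 (leading).

(a) P = 0 W  (b) Q = -0.003915 VAR  (c) S = 0.003915 VA  (d) PF = 0 (leading)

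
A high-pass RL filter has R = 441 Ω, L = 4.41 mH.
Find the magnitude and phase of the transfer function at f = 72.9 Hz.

Step 1 — Angular frequency: ω = 2π·72.9 = 458 rad/s.
Step 2 — Transfer function: H(jω) = jωL/(R + jωL).
Step 3 — Numerator jωL = j·2.02; denominator R + jωL = 441 + j2.02.
Step 4 — H = 2.098e-05 + j0.00458.
Step 5 — Magnitude: |H| = 0.00458 (-46.8 dB); phase: φ = 89.7°.

|H| = 0.00458 (-46.8 dB), φ = 89.7°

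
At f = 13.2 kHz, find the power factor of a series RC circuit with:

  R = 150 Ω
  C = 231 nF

Step 1 — Angular frequency: ω = 2π·f = 2π·1.32e+04 = 8.294e+04 rad/s.
Step 2 — Component impedances:
  R: Z = R = 150 Ω
  C: Z = 1/(jωC) = -j/(ω·C) = 0 - j52.2 Ω
Step 3 — Series combination: Z_total = R + C = 150 - j52.2 Ω = 158.8∠-19.2° Ω.
Step 4 — Power factor: PF = cos(φ) = Re(Z)/|Z| = 150/158.82 = 0.9445.
Step 5 — Type: Im(Z) = -52.2 ⇒ leading (phase φ = -19.2°).

PF = 0.9445 (leading, φ = -19.2°)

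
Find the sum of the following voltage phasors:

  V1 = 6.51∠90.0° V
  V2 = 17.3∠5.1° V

Step 1 — Convert each phasor to rectangular form:
  V1 = 6.51·(cos(90.0°) + j·sin(90.0°)) = 0 + j6.51 V
  V2 = 17.3·(cos(5.1°) + j·sin(5.1°)) = 17.23 + j1.538 V
Step 2 — Sum components: V_total = 17.23 + j8.048 V.
Step 3 — Convert to polar: |V_total| = 19.02 V, ∠V_total = 25.0°.

V_total = 19.02∠25.0° V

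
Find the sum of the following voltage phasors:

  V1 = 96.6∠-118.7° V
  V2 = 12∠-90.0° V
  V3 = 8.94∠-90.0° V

Step 1 — Convert each phasor to rectangular form:
  V1 = 96.6·(cos(-118.7°) + j·sin(-118.7°)) = -46.39 - j84.73 V
  V2 = 12·(cos(-90.0°) + j·sin(-90.0°)) = 0 - j12 V
  V3 = 8.94·(cos(-90.0°) + j·sin(-90.0°)) = 0 - j8.94 V
Step 2 — Sum components: V_total = -46.39 - j105.7 V.
Step 3 — Convert to polar: |V_total| = 115.4 V, ∠V_total = -113.7°.

V_total = 115.4∠-113.7° V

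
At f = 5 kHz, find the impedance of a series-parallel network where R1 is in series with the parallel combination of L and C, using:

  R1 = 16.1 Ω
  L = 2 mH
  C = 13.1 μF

Step 1 — Angular frequency: ω = 2π·f = 2π·5000 = 3.142e+04 rad/s.
Step 2 — Component impedances:
  R1: Z = R = 16.1 Ω
  L: Z = jωL = j·3.142e+04·0.002 = 0 + j62.83 Ω
  C: Z = 1/(jωC) = -j/(ω·C) = 0 - j2.43 Ω
Step 3 — Parallel branch: L || C = 1/(1/L + 1/C) = 0 - j2.528 Ω.
Step 4 — Series with R1: Z_total = R1 + (L || C) = 16.1 - j2.528 Ω = 16.3∠-8.9° Ω.

Z = 16.1 - j2.528 Ω = 16.3∠-8.9° Ω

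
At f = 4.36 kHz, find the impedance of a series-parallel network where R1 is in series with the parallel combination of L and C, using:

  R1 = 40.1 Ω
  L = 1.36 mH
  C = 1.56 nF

Step 1 — Angular frequency: ω = 2π·f = 2π·4360 = 2.739e+04 rad/s.
Step 2 — Component impedances:
  R1: Z = R = 40.1 Ω
  L: Z = jωL = j·2.739e+04·0.00136 = 0 + j37.26 Ω
  C: Z = 1/(jωC) = -j/(ω·C) = 0 - j2.34e+04 Ω
Step 3 — Parallel branch: L || C = 1/(1/L + 1/C) = 0 + j37.32 Ω.
Step 4 — Series with R1: Z_total = R1 + (L || C) = 40.1 + j37.32 Ω = 54.78∠42.9° Ω.

Z = 40.1 + j37.32 Ω = 54.78∠42.9° Ω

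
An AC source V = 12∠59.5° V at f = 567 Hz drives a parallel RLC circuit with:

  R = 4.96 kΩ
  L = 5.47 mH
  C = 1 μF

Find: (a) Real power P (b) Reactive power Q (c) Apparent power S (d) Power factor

Step 1 — Angular frequency: ω = 2π·f = 2π·567 = 3563 rad/s.
Step 2 — Component impedances:
  R: Z = R = 4960 Ω
  L: Z = jωL = j·3563·0.00547 = 0 + j19.49 Ω
  C: Z = 1/(jωC) = -j/(ω·C) = 0 - j280.7 Ω
Step 3 — Parallel combination: 1/Z_total = 1/R + 1/L + 1/C; Z_total = 0.08841 + j20.94 Ω = 20.94∠89.8° Ω.
Step 4 — Source phasor: V = 12∠59.5° V = 6.09 + j10.34 V.
Step 5 — Current: I = V / Z = 0.495 - j0.2888 A = 0.573∠-30.3° A.
Step 6 — Complex power: S = V·I* = 0.02903 + j6.876 VA.
Step 7 — Real power: P = Re(S) = 0.02903 W.
Step 8 — Reactive power: Q = Im(S) = 6.876 VAR.
Step 9 — Apparent power: |S| = 6.877 VA.
Step 10 — Power factor: PF = P/|S| = 0.004222 (lagging).

(a) P = 0.02903 W  (b) Q = 6.876 VAR  (c) S = 6.877 VA  (d) PF = 0.004222 (lagging)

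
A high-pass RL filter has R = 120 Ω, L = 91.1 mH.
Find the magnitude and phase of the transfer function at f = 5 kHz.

Step 1 — Angular frequency: ω = 2π·5000 = 3.142e+04 rad/s.
Step 2 — Transfer function: H(jω) = jωL/(R + jωL).
Step 3 — Numerator jωL = j·2862; denominator R + jωL = 120 + j2862.
Step 4 — H = 0.9982 + j0.04186.
Step 5 — Magnitude: |H| = 0.9991 (-0.0 dB); phase: φ = 2.4°.

|H| = 0.9991 (-0.0 dB), φ = 2.4°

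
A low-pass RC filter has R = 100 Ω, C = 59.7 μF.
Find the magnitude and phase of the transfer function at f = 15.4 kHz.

Step 1 — Angular frequency: ω = 2π·1.54e+04 = 9.676e+04 rad/s.
Step 2 — Transfer function: H(jω) = 1/(1 + jωRC).
Step 3 — Denominator: 1 + jωRC = 1 + j·9.676e+04·100·5.97e-05 = 1 + j577.7.
Step 4 — H = 2.997e-06 - j0.001731.
Step 5 — Magnitude: |H| = 0.001731 (-55.2 dB); phase: φ = -89.9°.

|H| = 0.001731 (-55.2 dB), φ = -89.9°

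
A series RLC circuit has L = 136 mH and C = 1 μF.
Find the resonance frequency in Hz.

Step 1 — Resonance condition Im(Z)=0 gives ω₀ = 1/√(LC).
Step 2 — ω₀ = 1/√(0.136·1e-06) = 2712 rad/s.
Step 3 — f₀ = ω₀/(2π) = 431.6 Hz.

f₀ = 431.6 Hz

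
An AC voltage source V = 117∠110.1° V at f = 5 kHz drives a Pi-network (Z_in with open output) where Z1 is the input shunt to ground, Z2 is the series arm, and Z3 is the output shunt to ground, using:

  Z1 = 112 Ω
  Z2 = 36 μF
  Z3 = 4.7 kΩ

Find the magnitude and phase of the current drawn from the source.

Step 1 — Angular frequency: ω = 2π·f = 2π·5000 = 3.142e+04 rad/s.
Step 2 — Component impedances:
  Z1: Z = R = 112 Ω
  Z2: Z = 1/(jωC) = -j/(ω·C) = 0 - j0.8842 Ω
  Z3: Z = R = 4700 Ω
Step 3 — With open output, the series arm Z2 and the output shunt Z3 appear in series to ground: Z2 + Z3 = 4700 - j0.8842 Ω.
Step 4 — Parallel with input shunt Z1: Z_in = Z1 || (Z2 + Z3) = 109.4 - j0.000479 Ω = 109.4∠-0.0° Ω.
Step 5 — Source phasor: V = 117∠110.1° V = -40.21 + j109.9 V.
Step 6 — Ohm's law: I = V / Z_total = (-40.21 + j109.9) / (109.4 - j0.000479) = -0.3676 + j1.004 A.
Step 7 — Convert to polar: |I| = 1.07 A, ∠I = 110.1°.

I = 1.07∠110.1° A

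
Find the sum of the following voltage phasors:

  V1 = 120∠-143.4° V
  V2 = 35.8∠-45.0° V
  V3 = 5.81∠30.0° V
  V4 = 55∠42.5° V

Step 1 — Convert each phasor to rectangular form:
  V1 = 120·(cos(-143.4°) + j·sin(-143.4°)) = -96.34 - j71.55 V
  V2 = 35.8·(cos(-45.0°) + j·sin(-45.0°)) = 25.31 - j25.31 V
  V3 = 5.81·(cos(30.0°) + j·sin(30.0°)) = 5.032 + j2.905 V
  V4 = 55·(cos(42.5°) + j·sin(42.5°)) = 40.55 + j37.16 V
Step 2 — Sum components: V_total = -25.44 - j56.8 V.
Step 3 — Convert to polar: |V_total| = 62.24 V, ∠V_total = -114.1°.

V_total = 62.24∠-114.1° V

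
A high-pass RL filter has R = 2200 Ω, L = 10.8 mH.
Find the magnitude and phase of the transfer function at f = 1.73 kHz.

Step 1 — Angular frequency: ω = 2π·1730 = 1.087e+04 rad/s.
Step 2 — Transfer function: H(jω) = jωL/(R + jωL).
Step 3 — Numerator jωL = j·117.4; denominator R + jωL = 2200 + j117.4.
Step 4 — H = 0.002839 + j0.05321.
Step 5 — Magnitude: |H| = 0.05329 (-25.5 dB); phase: φ = 86.9°.

|H| = 0.05329 (-25.5 dB), φ = 86.9°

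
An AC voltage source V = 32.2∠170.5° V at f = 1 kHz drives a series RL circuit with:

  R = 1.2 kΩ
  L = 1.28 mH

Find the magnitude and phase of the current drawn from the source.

Step 1 — Angular frequency: ω = 2π·f = 2π·1000 = 6283 rad/s.
Step 2 — Component impedances:
  R: Z = R = 1200 Ω
  L: Z = jωL = j·6283·0.00128 = 0 + j8.042 Ω
Step 3 — Series combination: Z_total = R + L = 1200 + j8.042 Ω = 1200∠0.4° Ω.
Step 4 — Source phasor: V = 32.2∠170.5° V = -31.76 + j5.315 V.
Step 5 — Ohm's law: I = V / Z_total = (-31.76 + j5.315) / (1200 + j8.042) = -0.02643 + j0.004606 A.
Step 6 — Convert to polar: |I| = 0.02683 A, ∠I = 170.1°.

I = 0.02683∠170.1° A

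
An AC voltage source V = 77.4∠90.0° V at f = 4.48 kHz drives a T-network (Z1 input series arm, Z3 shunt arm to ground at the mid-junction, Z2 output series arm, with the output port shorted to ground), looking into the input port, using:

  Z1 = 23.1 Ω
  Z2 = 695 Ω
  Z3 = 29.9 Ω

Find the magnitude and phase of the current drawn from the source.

Step 1 — Angular frequency: ω = 2π·f = 2π·4480 = 2.815e+04 rad/s.
Step 2 — Component impedances:
  Z1: Z = R = 23.1 Ω
  Z2: Z = R = 695 Ω
  Z3: Z = R = 29.9 Ω
Step 3 — With the output port shorted to ground, the output series arm Z2 runs from the junction to ground; the shunt arm Z3 also runs from the junction to ground. They appear in parallel: Z3 || Z2 = 28.67 Ω.
Step 4 — Series with input arm Z1: Z_in = Z1 + (Z3 || Z2) = 51.77 Ω = 51.77∠0.0° Ω.
Step 5 — Source phasor: V = 77.4∠90.0° V = 0 + j77.4 V.
Step 6 — Ohm's law: I = V / Z_total = (0 + j77.4) / (51.77) = 0 + j1.495 A.
Step 7 — Convert to polar: |I| = 1.495 A, ∠I = 90.0°.

I = 1.495∠90.0° A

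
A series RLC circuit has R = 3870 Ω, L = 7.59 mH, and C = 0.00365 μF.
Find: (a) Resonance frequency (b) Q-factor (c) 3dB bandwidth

Step 1 — Resonance condition Im(Z)=0 gives ω₀ = 1/√(LC).
Step 2 — ω₀ = 1/√(0.00759·3.65e-09) = 1.9e+05 rad/s.
Step 3 — f₀ = ω₀/(2π) = 3.024e+04 Hz.
Step 4 — Series Q: Q = ω₀L/R = 1.9e+05·0.00759/3870 = 0.3726.
Step 5 — 3dB bandwidth: Δω = ω₀/Q = 5.099e+05 rad/s; BW = Δω/(2π) = 8.115e+04 Hz.

(a) f₀ = 3.024e+04 Hz  (b) Q = 0.3726  (c) BW = 8.115e+04 Hz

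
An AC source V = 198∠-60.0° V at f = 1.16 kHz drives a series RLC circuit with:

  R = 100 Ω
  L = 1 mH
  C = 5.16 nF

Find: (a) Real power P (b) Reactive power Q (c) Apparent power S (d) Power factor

Step 1 — Angular frequency: ω = 2π·f = 2π·1160 = 7288 rad/s.
Step 2 — Component impedances:
  R: Z = R = 100 Ω
  L: Z = jωL = j·7288·0.001 = 0 + j7.288 Ω
  C: Z = 1/(jωC) = -j/(ω·C) = 0 - j2.659e+04 Ω
Step 3 — Series combination: Z_total = R + L + C = 100 - j2.658e+04 Ω = 2.658e+04∠-89.8° Ω.
Step 4 — Source phasor: V = 198∠-60.0° V = 99 - j171.5 V.
Step 5 — Current: I = V / Z = 0.006465 + j0.0037 A = 0.007448∠29.8° A.
Step 6 — Complex power: S = V·I* = 0.005548 - j1.475 VA.
Step 7 — Real power: P = Re(S) = 0.005548 W.
Step 8 — Reactive power: Q = Im(S) = -1.475 VAR.
Step 9 — Apparent power: |S| = 1.475 VA.
Step 10 — Power factor: PF = P/|S| = 0.003762 (leading).

(a) P = 0.005548 W  (b) Q = -1.475 VAR  (c) S = 1.475 VA  (d) PF = 0.003762 (leading)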